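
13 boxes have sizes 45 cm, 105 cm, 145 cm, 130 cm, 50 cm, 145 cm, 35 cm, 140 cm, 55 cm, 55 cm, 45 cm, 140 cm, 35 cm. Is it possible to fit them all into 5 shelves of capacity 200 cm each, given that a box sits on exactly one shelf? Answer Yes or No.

Total = 1125 cm; ⌈1125/200⌉ = 6.
At least 6 shelves are required, but only 5 are allowed.

No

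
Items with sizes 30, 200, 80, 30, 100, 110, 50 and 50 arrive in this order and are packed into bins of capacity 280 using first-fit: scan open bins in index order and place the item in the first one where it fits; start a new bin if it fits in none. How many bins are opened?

3

  30 → bin 1 (new)  [load 30/280]
  200 → bin 1  [load 230/280]
  80 → bin 2 (new)  [load 80/280]
  30 → bin 1  [load 260/280]
  100 → bin 2  [load 180/280]
  110 → bin 3 (new)  [load 110/280]
  50 → bin 2  [load 230/280]
  50 → bin 2  [load 280/280]
3 bins opened.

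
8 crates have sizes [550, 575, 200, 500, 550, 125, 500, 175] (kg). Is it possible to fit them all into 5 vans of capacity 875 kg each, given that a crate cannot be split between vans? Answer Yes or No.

Yes

A valid assignment using 5 vans:
  van 1: 575 + 200 = 775
  van 2: 550 + 175 + 125 = 850
  van 3: 550 = 550
  van 4: 500 = 500
  van 5: 500 = 500
Every load is within 875 kg, so 5 vans suffice.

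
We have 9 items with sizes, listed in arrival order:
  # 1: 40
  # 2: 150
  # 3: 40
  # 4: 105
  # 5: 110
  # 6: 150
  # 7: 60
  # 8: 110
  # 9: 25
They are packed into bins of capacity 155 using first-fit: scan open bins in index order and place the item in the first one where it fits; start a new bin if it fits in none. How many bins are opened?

  40 → bin 1 (new)  [load 40/155]
  150 → bin 2 (new)  [load 150/155]
  40 → bin 1  [load 80/155]
  105 → bin 3 (new)  [load 105/155]
  110 → bin 4 (new)  [load 110/155]
  150 → bin 5 (new)  [load 150/155]
  60 → bin 1  [load 140/155]
  110 → bin 6 (new)  [load 110/155]
  25 → bin 3  [load 130/155]
6 bins opened.

6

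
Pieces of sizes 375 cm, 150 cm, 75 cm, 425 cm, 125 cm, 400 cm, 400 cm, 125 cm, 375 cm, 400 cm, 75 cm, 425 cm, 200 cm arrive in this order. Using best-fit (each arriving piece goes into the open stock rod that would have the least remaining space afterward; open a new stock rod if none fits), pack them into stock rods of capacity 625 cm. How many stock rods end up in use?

7

  375 → stock rod 1 (new)  [load 375/625]
  150 → stock rod 1  [load 525/625]
  75 → stock rod 1  [load 600/625]
  425 → stock rod 2 (new)  [load 425/625]
  125 → stock rod 2  [load 550/625]
  400 → stock rod 3 (new)  [load 400/625]
  400 → stock rod 4 (new)  [load 400/625]
  125 → stock rod 3  [load 525/625]
  375 → stock rod 5 (new)  [load 375/625]
  400 → stock rod 6 (new)  [load 400/625]
  75 → stock rod 2  [load 625/625]
  425 → stock rod 7 (new)  [load 425/625]
  200 → stock rod 7  [load 625/625]
7 stock rods opened.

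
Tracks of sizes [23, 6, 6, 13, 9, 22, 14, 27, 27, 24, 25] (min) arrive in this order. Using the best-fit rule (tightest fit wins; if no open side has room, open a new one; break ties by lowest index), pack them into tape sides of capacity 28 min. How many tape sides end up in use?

8

  23 → side 1 (new)  [load 23/28]
  6 → side 2 (new)  [load 6/28]
  6 → side 2  [load 12/28]
  13 → side 2  [load 25/28]
  9 → side 3 (new)  [load 9/28]
  22 → side 4 (new)  [load 22/28]
  14 → side 3  [load 23/28]
  27 → side 5 (new)  [load 27/28]
  27 → side 6 (new)  [load 27/28]
  24 → side 7 (new)  [load 24/28]
  25 → side 8 (new)  [load 25/28]
8 tape sides opened.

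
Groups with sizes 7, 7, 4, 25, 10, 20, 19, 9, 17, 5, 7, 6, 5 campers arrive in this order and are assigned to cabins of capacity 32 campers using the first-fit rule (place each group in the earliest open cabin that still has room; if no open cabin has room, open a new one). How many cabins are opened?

5

  7 → cabin 1 (new)  [load 7/32]
  7 → cabin 1  [load 14/32]
  4 → cabin 1  [load 18/32]
  25 → cabin 2 (new)  [load 25/32]
  10 → cabin 1  [load 28/32]
  20 → cabin 3 (new)  [load 20/32]
  19 → cabin 4 (new)  [load 19/32]
  9 → cabin 3  [load 29/32]
  17 → cabin 5 (new)  [load 17/32]
  5 → cabin 2  [load 30/32]
  7 → cabin 4  [load 26/32]
  6 → cabin 4  [load 32/32]
  5 → cabin 5  [load 22/32]
5 cabins opened.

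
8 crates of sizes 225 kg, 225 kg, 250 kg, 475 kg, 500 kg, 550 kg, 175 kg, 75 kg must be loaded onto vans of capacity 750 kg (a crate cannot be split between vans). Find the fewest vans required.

4

Total = 550 + 500 + 475 + 250 + 225 + 225 + 175 + 75 = 2475 kg.
Lower bound: ⌈2475/750⌉ = 4 vans.
A packing using 4 vans:
  van 1: 550 + 175 = 725
  van 2: 500 + 250 = 750
  van 3: 475 + 225 = 700
  van 4: 225 + 75 = 300
This matches the lower bound, so 4 is optimal.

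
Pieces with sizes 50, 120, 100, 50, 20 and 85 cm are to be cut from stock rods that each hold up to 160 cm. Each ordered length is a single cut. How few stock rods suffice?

3

Total = 120 + 100 + 85 + 50 + 50 + 20 = 425 cm.
Lower bound: ⌈425/160⌉ = 3 stock rods.
A packing using 3 stock rods:
  stock rod 1: 120 + 20 = 140
  stock rod 2: 100 + 50 = 150
  stock rod 3: 85 + 50 = 135
This matches the lower bound, so 3 is optimal.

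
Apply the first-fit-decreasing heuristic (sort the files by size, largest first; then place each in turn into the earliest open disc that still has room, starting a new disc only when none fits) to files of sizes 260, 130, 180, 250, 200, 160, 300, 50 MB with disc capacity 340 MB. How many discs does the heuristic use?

Sorted descending: 300, 260, 250, 200, 180, 160, 130, 50.
  300 → disc 1 (new)  [load 300/340]
  260 → disc 2 (new)  [load 260/340]
  250 → disc 3 (new)  [load 250/340]
  200 → disc 4 (new)  [load 200/340]
  180 → disc 5 (new)  [load 180/340]
  160 → disc 5  [load 340/340]
  130 → disc 4  [load 330/340]
  50 → disc 2  [load 310/340]
5 discs opened.

5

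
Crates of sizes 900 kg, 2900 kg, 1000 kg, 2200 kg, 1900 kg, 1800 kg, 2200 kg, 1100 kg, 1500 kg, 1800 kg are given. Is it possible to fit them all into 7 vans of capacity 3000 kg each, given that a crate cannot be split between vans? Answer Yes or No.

A valid assignment using 7 vans:
  van 1: 2900 = 2900
  van 2: 2200 = 2200
  van 3: 2200 = 2200
  van 4: 1900 + 1100 = 3000
  van 5: 1800 + 1000 = 2800
  van 6: 1800 + 900 = 2700
  van 7: 1500 = 1500
Every load is within 3000 kg, so 7 vans suffice.

Yes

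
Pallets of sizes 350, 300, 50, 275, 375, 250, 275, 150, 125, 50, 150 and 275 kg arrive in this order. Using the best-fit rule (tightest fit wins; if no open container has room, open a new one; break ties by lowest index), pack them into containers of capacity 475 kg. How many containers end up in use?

  350 → container 1 (new)  [load 350/475]
  300 → container 2 (new)  [load 300/475]
  50 → container 1  [load 400/475]
  275 → container 3 (new)  [load 275/475]
  375 → container 4 (new)  [load 375/475]
  250 → container 5 (new)  [load 250/475]
  275 → container 6 (new)  [load 275/475]
  150 → container 2  [load 450/475]
  125 → container 3  [load 400/475]
  50 → container 1  [load 450/475]
  150 → container 6  [load 425/475]
  275 → container 7 (new)  [load 275/475]
7 containers opened.

7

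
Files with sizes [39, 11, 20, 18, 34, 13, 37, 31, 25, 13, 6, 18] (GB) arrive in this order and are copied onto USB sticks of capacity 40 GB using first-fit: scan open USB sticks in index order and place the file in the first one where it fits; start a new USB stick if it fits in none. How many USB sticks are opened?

  39 → USB stick 1 (new)  [load 39/40]
  11 → USB stick 2 (new)  [load 11/40]
  20 → USB stick 2  [load 31/40]
  18 → USB stick 3 (new)  [load 18/40]
  34 → USB stick 4 (new)  [load 34/40]
  13 → USB stick 3  [load 31/40]
  37 → USB stick 5 (new)  [load 37/40]
  31 → USB stick 6 (new)  [load 31/40]
  25 → USB stick 7 (new)  [load 25/40]
  13 → USB stick 7  [load 38/40]
  6 → USB stick 2  [load 37/40]
  18 → USB stick 8 (new)  [load 18/40]
8 USB sticks opened.

8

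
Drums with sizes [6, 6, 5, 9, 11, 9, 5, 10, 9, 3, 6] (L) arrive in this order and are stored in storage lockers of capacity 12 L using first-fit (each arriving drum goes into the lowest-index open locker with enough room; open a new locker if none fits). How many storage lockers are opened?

8

  6 → locker 1 (new)  [load 6/12]
  6 → locker 1  [load 12/12]
  5 → locker 2 (new)  [load 5/12]
  9 → locker 3 (new)  [load 9/12]
  11 → locker 4 (new)  [load 11/12]
  9 → locker 5 (new)  [load 9/12]
  5 → locker 2  [load 10/12]
  10 → locker 6 (new)  [load 10/12]
  9 → locker 7 (new)  [load 9/12]
  3 → locker 3  [load 12/12]
  6 → locker 8 (new)  [load 6/12]
8 storage lockers opened.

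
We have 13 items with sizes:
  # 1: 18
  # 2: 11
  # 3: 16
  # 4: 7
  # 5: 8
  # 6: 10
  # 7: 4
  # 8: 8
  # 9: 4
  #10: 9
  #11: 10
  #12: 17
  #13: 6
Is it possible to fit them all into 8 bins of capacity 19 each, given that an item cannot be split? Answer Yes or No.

A valid assignment using 8 bins:
  bin 1: 18 = 18
  bin 2: 17 = 17
  bin 3: 16 = 16
  bin 4: 11 + 8 = 19
  bin 5: 10 + 9 = 19
  bin 6: 10 + 8 = 18
  bin 7: 7 + 6 + 4 = 17
  bin 8: 4 = 4
Every load is within 19, so 8 bins suffice.

Yes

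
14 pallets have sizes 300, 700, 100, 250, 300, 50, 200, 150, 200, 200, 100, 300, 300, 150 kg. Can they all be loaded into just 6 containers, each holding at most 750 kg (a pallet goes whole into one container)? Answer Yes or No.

Yes

A valid assignment using 5 containers:
  container 1: 700 + 50 = 750
  container 2: 300 + 300 + 150 = 750
  container 3: 300 + 300 + 150 = 750
  container 4: 250 + 200 + 200 + 100 = 750
  container 5: 200 + 100 = 300
That uses only 5 ≤ 6, so 6 containers are enough.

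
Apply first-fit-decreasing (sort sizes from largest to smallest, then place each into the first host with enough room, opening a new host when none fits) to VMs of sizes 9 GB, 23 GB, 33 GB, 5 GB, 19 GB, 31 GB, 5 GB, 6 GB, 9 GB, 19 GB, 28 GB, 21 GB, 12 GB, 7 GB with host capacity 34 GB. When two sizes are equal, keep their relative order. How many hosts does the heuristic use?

Sorted descending: 33, 31, 28, 23, 21, 19, 19, 12, 9, 9, 7, 6, 5, 5.
  33 → host 1 (new)  [load 33/34]
  31 → host 2 (new)  [load 31/34]
  28 → host 3 (new)  [load 28/34]
  23 → host 4 (new)  [load 23/34]
  21 → host 5 (new)  [load 21/34]
  19 → host 6 (new)  [load 19/34]
  19 → host 7 (new)  [load 19/34]
  12 → host 5  [load 33/34]
  9 → host 4  [load 32/34]
  9 → host 6  [load 28/34]
  7 → host 7  [load 26/34]
  6 → host 3  [load 34/34]
  5 → host 6  [load 33/34]
  5 → host 7  [load 31/34]
7 hosts opened.

7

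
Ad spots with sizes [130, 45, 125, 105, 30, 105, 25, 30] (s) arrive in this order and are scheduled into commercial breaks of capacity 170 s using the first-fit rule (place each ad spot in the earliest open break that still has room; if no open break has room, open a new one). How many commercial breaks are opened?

4

  130 → break 1 (new)  [load 130/170]
  45 → break 2 (new)  [load 45/170]
  125 → break 2  [load 170/170]
  105 → break 3 (new)  [load 105/170]
  30 → break 1  [load 160/170]
  105 → break 4 (new)  [load 105/170]
  25 → break 3  [load 130/170]
  30 → break 3  [load 160/170]
4 commercial breaks opened.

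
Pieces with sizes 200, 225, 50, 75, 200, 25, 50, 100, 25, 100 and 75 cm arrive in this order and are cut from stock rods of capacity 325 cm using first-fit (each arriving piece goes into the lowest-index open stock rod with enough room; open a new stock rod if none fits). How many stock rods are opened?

  200 → stock rod 1 (new)  [load 200/325]
  225 → stock rod 2 (new)  [load 225/325]
  50 → stock rod 1  [load 250/325]
  75 → stock rod 1  [load 325/325]
  200 → stock rod 3 (new)  [load 200/325]
  25 → stock rod 2  [load 250/325]
  50 → stock rod 2  [load 300/325]
  100 → stock rod 3  [load 300/325]
  25 → stock rod 2  [load 325/325]
  100 → stock rod 4 (new)  [load 100/325]
  75 → stock rod 4  [load 175/325]
4 stock rods opened.

4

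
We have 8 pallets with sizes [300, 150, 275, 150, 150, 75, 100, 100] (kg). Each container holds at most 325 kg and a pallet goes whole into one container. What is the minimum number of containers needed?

5

Total = 300 + 275 + 150 + 150 + 150 + 100 + 100 + 75 = 1300 kg.
Lower bound: ⌈1300/325⌉ = 4 containers.
A packing using 5 containers:
  container 1: 300 = 300
  container 2: 275 = 275
  container 3: 150 + 150 = 300
  container 4: 150 + 100 + 75 = 325
  container 5: 100 = 100
No arrangement into 4 containers stays within capacity, so 5 is optimal.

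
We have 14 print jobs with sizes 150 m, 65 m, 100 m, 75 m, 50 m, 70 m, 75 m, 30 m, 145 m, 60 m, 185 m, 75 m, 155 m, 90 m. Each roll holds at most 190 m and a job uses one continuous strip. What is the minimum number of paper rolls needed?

Total = 185 + 155 + 150 + 145 + 100 + 90 + 75 + 75 + 75 + 70 + 65 + 60 + 50 + 30 = 1325 m.
Lower bound: ⌈1325/190⌉ = 7 paper rolls.
A packing using 8 paper rolls:
  roll 1: 185 = 185
  roll 2: 155 + 30 = 185
  roll 3: 150 = 150
  roll 4: 145 = 145
  roll 5: 100 + 90 = 190
  roll 6: 75 + 75 = 150
  roll 7: 75 + 70 = 145
  roll 8: 65 + 60 + 50 = 175
No arrangement into 7 paper rolls stays within capacity, so 8 is optimal.

8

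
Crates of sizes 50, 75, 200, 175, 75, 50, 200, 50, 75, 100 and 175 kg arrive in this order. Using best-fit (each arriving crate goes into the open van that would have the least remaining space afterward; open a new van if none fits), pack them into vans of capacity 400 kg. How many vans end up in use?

  50 → van 1 (new)  [load 50/400]
  75 → van 1  [load 125/400]
  200 → van 1  [load 325/400]
  175 → van 2 (new)  [load 175/400]
  75 → van 1  [load 400/400]
  50 → van 2  [load 225/400]
  200 → van 3 (new)  [load 200/400]
  50 → van 2  [load 275/400]
  75 → van 2  [load 350/400]
  100 → van 3  [load 300/400]
  175 → van 4 (new)  [load 175/400]
4 vans opened.

4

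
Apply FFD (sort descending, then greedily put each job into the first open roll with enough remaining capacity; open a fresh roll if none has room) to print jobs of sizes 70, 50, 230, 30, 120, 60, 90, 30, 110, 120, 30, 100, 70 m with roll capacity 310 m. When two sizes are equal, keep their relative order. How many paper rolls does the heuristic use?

Sorted descending: 230, 120, 120, 110, 100, 90, 70, 70, 60, 50, 30, 30, 30.
  230 → roll 1 (new)  [load 230/310]
  120 → roll 2 (new)  [load 120/310]
  120 → roll 2  [load 240/310]
  110 → roll 3 (new)  [load 110/310]
  100 → roll 3  [load 210/310]
  90 → roll 3  [load 300/310]
  70 → roll 1  [load 300/310]
  70 → roll 2  [load 310/310]
  60 → roll 4 (new)  [load 60/310]
  50 → roll 4  [load 110/310]
  30 → roll 4  [load 140/310]
  30 → roll 4  [load 170/310]
  30 → roll 4  [load 200/310]
4 paper rolls opened.

4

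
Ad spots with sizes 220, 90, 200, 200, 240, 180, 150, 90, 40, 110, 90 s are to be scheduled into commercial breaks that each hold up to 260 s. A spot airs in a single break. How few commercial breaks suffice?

Total = 240 + 220 + 200 + 200 + 180 + 150 + 110 + 90 + 90 + 90 + 40 = 1610 s.
Lower bound: ⌈1610/260⌉ = 7 commercial breaks.
A packing using 8 commercial breaks:
  break 1: 240 = 240
  break 2: 220 + 40 = 260
  break 3: 200 = 200
  break 4: 200 = 200
  break 5: 180 = 180
  break 6: 150 + 110 = 260
  break 7: 90 + 90 = 180
  break 8: 90 = 90
No arrangement into 7 commercial breaks stays within capacity, so 8 is optimal.

8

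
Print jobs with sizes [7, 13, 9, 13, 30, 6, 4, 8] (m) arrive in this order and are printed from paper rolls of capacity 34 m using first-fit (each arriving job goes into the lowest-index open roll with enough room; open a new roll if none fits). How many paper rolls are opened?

3

  7 → roll 1 (new)  [load 7/34]
  13 → roll 1  [load 20/34]
  9 → roll 1  [load 29/34]
  13 → roll 2 (new)  [load 13/34]
  30 → roll 3 (new)  [load 30/34]
  6 → roll 2  [load 19/34]
  4 → roll 1  [load 33/34]
  8 → roll 2  [load 27/34]
3 paper rolls opened.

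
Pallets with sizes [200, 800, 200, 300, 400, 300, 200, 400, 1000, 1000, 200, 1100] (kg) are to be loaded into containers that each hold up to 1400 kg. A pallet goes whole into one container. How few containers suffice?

Total = 1100 + 1000 + 1000 + 800 + 400 + 400 + 300 + 300 + 200 + 200 + 200 + 200 = 6100 kg.
Lower bound: ⌈6100/1400⌉ = 5 containers.
A packing using 5 containers:
  container 1: 1100 + 300 = 1400
  container 2: 1000 + 400 = 1400
  container 3: 1000 + 400 = 1400
  container 4: 800 + 300 + 200 = 1300
  container 5: 200 + 200 + 200 = 600
This matches the lower bound, so 5 is optimal.

5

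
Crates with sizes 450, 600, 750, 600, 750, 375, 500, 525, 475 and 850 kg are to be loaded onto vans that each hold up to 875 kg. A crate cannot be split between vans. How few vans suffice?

9

Total = 850 + 750 + 750 + 600 + 600 + 525 + 500 + 475 + 450 + 375 = 5875 kg.
Lower bound: ⌈5875/875⌉ = 7 vans.
Also, 9 crates each exceed 875/2 kg, and no two of those can share a van, so at least 9 vans are needed.
A packing using 9 vans:
  van 1: 850 = 850
  van 2: 750 = 750
  van 3: 750 = 750
  van 4: 600 = 600
  van 5: 600 = 600
  van 6: 525 = 525
  van 7: 500 + 375 = 875
  van 8: 475 = 475
  van 9: 450 = 450
This matches the lower bound, so 9 is optimal.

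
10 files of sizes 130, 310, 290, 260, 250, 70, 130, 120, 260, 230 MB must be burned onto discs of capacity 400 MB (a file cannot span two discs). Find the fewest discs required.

6

Total = 310 + 290 + 260 + 260 + 250 + 230 + 130 + 130 + 120 + 70 = 2050 MB.
Lower bound: ⌈2050/400⌉ = 6 discs.
A packing using 6 discs:
  disc 1: 310 + 70 = 380
  disc 2: 290 = 290
  disc 3: 260 + 130 = 390
  disc 4: 260 + 130 = 390
  disc 5: 250 + 120 = 370
  disc 6: 230 = 230
This matches the lower bound, so 6 is optimal.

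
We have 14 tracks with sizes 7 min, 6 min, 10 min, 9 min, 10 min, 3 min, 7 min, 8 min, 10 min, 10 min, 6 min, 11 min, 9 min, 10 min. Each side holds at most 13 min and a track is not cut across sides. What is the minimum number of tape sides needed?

Total = 11 + 10 + 10 + 10 + 10 + 10 + 9 + 9 + 8 + 7 + 7 + 6 + 6 + 3 = 116 min.
Lower bound: ⌈116/13⌉ = 9 tape sides.
Also, 11 tracks each exceed 13/2 min, and no two of those can share a side, so at least 11 tape sides are needed.
A packing using 11 tape sides:
  side 1: 11 = 11
  side 2: 10 + 3 = 13
  side 3: 10 = 10
  side 4: 10 = 10
  side 5: 10 = 10
  side 6: 10 = 10
  side 7: 9 = 9
  side 8: 9 = 9
  side 9: 8 = 8
  side 10: 7 + 6 = 13
  side 11: 7 + 6 = 13
This matches the lower bound, so 11 is optimal.

11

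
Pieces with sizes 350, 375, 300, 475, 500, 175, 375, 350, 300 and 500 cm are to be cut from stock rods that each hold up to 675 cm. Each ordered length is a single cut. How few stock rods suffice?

7

Total = 500 + 500 + 475 + 375 + 375 + 350 + 350 + 300 + 300 + 175 = 3700 cm.
Lower bound: ⌈3700/675⌉ = 6 stock rods.
Also, 7 pieces each exceed 675/2 cm, and no two of those can share a stock rod, so at least 7 stock rods are needed.
A packing using 7 stock rods:
  stock rod 1: 500 + 175 = 675
  stock rod 2: 500 = 500
  stock rod 3: 475 = 475
  stock rod 4: 375 + 300 = 675
  stock rod 5: 375 + 300 = 675
  stock rod 6: 350 = 350
  stock rod 7: 350 = 350
This matches the lower bound, so 7 is optimal.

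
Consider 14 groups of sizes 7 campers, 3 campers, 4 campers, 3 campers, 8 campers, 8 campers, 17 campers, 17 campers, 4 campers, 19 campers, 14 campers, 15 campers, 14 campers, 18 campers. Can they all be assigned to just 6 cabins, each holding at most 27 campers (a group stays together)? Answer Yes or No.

Total = 151 campers; ⌈151/27⌉ = 6.
7 groups each exceed half the capacity and cannot share a cabin, forcing at least 7 cabins.
At least 7 cabins are required, but only 6 are allowed.

No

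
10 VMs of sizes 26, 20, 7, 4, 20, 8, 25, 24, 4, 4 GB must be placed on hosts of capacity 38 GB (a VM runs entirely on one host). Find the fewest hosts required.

Total = 26 + 25 + 24 + 20 + 20 + 8 + 7 + 4 + 4 + 4 = 142 GB.
Lower bound: ⌈142/38⌉ = 4 hosts.
Also, 5 VMs each exceed 19 GB, and no two of those can share a host, so at least 5 hosts are needed.
A packing using 5 hosts:
  host 1: 26 + 8 + 4 = 38
  host 2: 25 + 7 + 4 = 36
  host 3: 24 + 4 = 28
  host 4: 20 = 20
  host 5: 20 = 20
This matches the lower bound, so 5 is optimal.

5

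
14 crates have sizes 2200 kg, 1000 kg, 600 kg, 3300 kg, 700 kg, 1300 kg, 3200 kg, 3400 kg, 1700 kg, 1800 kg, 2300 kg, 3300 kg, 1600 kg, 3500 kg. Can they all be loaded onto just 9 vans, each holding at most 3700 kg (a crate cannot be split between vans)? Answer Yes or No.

A valid assignment using 9 vans:
  van 1: 3500 = 3500
  van 2: 3400 = 3400
  van 3: 3300 = 3300
  van 4: 3300 = 3300
  van 5: 3200 = 3200
  van 6: 2300 + 1300 = 3600
  van 7: 2200 + 1000 = 3200
  van 8: 1800 + 1700 = 3500
  van 9: 1600 + 700 + 600 = 2900
Every load is within 3700 kg, so 9 vans suffice.

Yes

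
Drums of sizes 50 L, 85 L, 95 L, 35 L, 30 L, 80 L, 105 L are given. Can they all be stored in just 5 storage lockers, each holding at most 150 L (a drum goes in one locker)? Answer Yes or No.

A valid assignment using 4 storage lockers:
  locker 1: 105 + 35 = 140
  locker 2: 95 + 50 = 145
  locker 3: 85 + 30 = 115
  locker 4: 80 = 80
That uses only 4 ≤ 5, so 5 storage lockers are enough.

Yes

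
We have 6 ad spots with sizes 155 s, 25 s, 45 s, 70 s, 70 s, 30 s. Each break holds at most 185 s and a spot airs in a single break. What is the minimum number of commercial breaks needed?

Total = 155 + 70 + 70 + 45 + 30 + 25 = 395 s.
Lower bound: ⌈395/185⌉ = 3 commercial breaks.
A packing using 3 commercial breaks:
  break 1: 155 + 30 = 185
  break 2: 70 + 70 + 45 = 185
  break 3: 25 = 25
This matches the lower bound, so 3 is optimal.

3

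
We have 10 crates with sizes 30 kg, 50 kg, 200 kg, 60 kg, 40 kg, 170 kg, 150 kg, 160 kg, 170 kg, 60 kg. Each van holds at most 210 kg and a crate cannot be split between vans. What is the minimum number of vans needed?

6

Total = 200 + 170 + 170 + 160 + 150 + 60 + 60 + 50 + 40 + 30 = 1090 kg.
Lower bound: ⌈1090/210⌉ = 6 vans.
A packing using 6 vans:
  van 1: 200 = 200
  van 2: 170 + 40 = 210
  van 3: 170 + 30 = 200
  van 4: 160 + 50 = 210
  van 5: 150 + 60 = 210
  van 6: 60 = 60
This matches the lower bound, so 6 is optimal.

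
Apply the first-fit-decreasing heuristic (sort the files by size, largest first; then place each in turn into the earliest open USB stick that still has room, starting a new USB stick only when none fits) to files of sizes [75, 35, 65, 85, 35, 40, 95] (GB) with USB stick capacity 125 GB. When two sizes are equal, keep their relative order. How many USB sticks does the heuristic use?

Sorted descending: 95, 85, 75, 65, 40, 35, 35.
  95 → USB stick 1 (new)  [load 95/125]
  85 → USB stick 2 (new)  [load 85/125]
  75 → USB stick 3 (new)  [load 75/125]
  65 → USB stick 4 (new)  [load 65/125]
  40 → USB stick 2  [load 125/125]
  35 → USB stick 3  [load 110/125]
  35 → USB stick 4  [load 100/125]
4 USB sticks opened.

4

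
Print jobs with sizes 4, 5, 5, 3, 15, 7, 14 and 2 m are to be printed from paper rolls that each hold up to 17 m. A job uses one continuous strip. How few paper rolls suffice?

4

Total = 15 + 14 + 7 + 5 + 5 + 4 + 3 + 2 = 55 m.
Lower bound: ⌈55/17⌉ = 4 paper rolls.
A packing using 4 paper rolls:
  roll 1: 15 + 2 = 17
  roll 2: 14 + 3 = 17
  roll 3: 7 + 5 + 5 = 17
  roll 4: 4 = 4
This matches the lower bound, so 4 is optimal.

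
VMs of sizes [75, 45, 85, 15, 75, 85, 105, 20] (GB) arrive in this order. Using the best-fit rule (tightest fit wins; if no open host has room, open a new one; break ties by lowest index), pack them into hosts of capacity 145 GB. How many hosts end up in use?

5

  75 → host 1 (new)  [load 75/145]
  45 → host 1  [load 120/145]
  85 → host 2 (new)  [load 85/145]
  15 → host 1  [load 135/145]
  75 → host 3 (new)  [load 75/145]
  85 → host 4 (new)  [load 85/145]
  105 → host 5 (new)  [load 105/145]
  20 → host 5  [load 125/145]
5 hosts opened.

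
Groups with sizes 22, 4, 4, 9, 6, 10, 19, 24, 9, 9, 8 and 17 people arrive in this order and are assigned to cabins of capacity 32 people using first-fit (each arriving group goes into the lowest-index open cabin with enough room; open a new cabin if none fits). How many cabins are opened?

  22 → cabin 1 (new)  [load 22/32]
  4 → cabin 1  [load 26/32]
  4 → cabin 1  [load 30/32]
  9 → cabin 2 (new)  [load 9/32]
  6 → cabin 2  [load 15/32]
  10 → cabin 2  [load 25/32]
  19 → cabin 3 (new)  [load 19/32]
  24 → cabin 4 (new)  [load 24/32]
  9 → cabin 3  [load 28/32]
  9 → cabin 5 (new)  [load 9/32]
  8 → cabin 4  [load 32/32]
  17 → cabin 5  [load 26/32]
5 cabins opened.

5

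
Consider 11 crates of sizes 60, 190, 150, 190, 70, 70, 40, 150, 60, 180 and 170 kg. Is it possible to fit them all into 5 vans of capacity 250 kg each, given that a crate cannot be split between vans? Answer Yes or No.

Total = 1330 kg; ⌈1330/250⌉ = 6.
At least 6 vans are required, but only 5 are allowed.

No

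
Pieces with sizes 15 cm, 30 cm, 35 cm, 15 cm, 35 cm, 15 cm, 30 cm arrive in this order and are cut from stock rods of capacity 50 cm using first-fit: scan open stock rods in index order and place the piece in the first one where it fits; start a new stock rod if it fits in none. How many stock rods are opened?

4

  15 → stock rod 1 (new)  [load 15/50]
  30 → stock rod 1  [load 45/50]
  35 → stock rod 2 (new)  [load 35/50]
  15 → stock rod 2  [load 50/50]
  35 → stock rod 3 (new)  [load 35/50]
  15 → stock rod 3  [load 50/50]
  30 → stock rod 4 (new)  [load 30/50]
4 stock rods opened.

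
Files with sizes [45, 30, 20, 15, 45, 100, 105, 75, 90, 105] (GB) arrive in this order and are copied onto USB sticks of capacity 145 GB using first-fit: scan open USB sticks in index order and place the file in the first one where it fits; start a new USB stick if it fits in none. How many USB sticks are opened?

  45 → USB stick 1 (new)  [load 45/145]
  30 → USB stick 1  [load 75/145]
  20 → USB stick 1  [load 95/145]
  15 → USB stick 1  [load 110/145]
  45 → USB stick 2 (new)  [load 45/145]
  100 → USB stick 2  [load 145/145]
  105 → USB stick 3 (new)  [load 105/145]
  75 → USB stick 4 (new)  [load 75/145]
  90 → USB stick 5 (new)  [load 90/145]
  105 → USB stick 6 (new)  [load 105/145]
6 USB sticks opened.

6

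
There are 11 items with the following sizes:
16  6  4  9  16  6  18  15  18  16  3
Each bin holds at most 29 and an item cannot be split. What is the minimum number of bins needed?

Total = 18 + 18 + 16 + 16 + 16 + 15 + 9 + 6 + 6 + 4 + 3 = 127.
Lower bound: ⌈127/29⌉ = 5 bins.
Also, 6 items each exceed 29/2, and no two of those can share a bin, so at least 6 bins are needed.
A packing using 6 bins:
  bin 1: 18 + 9 = 27
  bin 2: 18 + 6 + 4 = 28
  bin 3: 16 + 6 + 3 = 25
  bin 4: 16 = 16
  bin 5: 16 = 16
  bin 6: 15 = 15
This matches the lower bound, so 6 is optimal.

6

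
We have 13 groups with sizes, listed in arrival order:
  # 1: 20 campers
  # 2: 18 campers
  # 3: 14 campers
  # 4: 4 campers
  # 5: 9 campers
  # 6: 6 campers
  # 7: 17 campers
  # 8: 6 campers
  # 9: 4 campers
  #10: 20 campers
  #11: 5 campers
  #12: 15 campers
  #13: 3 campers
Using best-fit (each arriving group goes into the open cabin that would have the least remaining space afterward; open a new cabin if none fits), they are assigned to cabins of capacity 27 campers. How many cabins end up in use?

6

  20 → cabin 1 (new)  [load 20/27]
  18 → cabin 2 (new)  [load 18/27]
  14 → cabin 3 (new)  [load 14/27]
  4 → cabin 1  [load 24/27]
  9 → cabin 2  [load 27/27]
  6 → cabin 3  [load 20/27]
  17 → cabin 4 (new)  [load 17/27]
  6 → cabin 3  [load 26/27]
  4 → cabin 4  [load 21/27]
  20 → cabin 5 (new)  [load 20/27]
  5 → cabin 4  [load 26/27]
  15 → cabin 6 (new)  [load 15/27]
  3 → cabin 1  [load 27/27]
6 cabins opened.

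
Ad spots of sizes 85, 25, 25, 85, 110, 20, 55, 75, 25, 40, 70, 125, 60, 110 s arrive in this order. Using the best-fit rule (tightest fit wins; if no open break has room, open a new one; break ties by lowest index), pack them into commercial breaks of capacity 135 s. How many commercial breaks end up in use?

  85 → break 1 (new)  [load 85/135]
  25 → break 1  [load 110/135]
  25 → break 1  [load 135/135]
  85 → break 2 (new)  [load 85/135]
  110 → break 3 (new)  [load 110/135]
  20 → break 3  [load 130/135]
  55 → break 4 (new)  [load 55/135]
  75 → break 4  [load 130/135]
  25 → break 2  [load 110/135]
  40 → break 5 (new)  [load 40/135]
  70 → break 5  [load 110/135]
  125 → break 6 (new)  [load 125/135]
  60 → break 7 (new)  [load 60/135]
  110 → break 8 (new)  [load 110/135]
8 commercial breaks opened.

8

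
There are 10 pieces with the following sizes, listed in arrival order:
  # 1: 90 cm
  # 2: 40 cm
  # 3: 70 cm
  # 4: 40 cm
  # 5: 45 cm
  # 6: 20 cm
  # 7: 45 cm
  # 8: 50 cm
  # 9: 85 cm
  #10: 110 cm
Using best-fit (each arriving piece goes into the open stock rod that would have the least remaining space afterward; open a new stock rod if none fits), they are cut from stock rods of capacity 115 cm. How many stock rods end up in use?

  90 → stock rod 1 (new)  [load 90/115]
  40 → stock rod 2 (new)  [load 40/115]
  70 → stock rod 2  [load 110/115]
  40 → stock rod 3 (new)  [load 40/115]
  45 → stock rod 3  [load 85/115]
  20 → stock rod 1  [load 110/115]
  45 → stock rod 4 (new)  [load 45/115]
  50 → stock rod 4  [load 95/115]
  85 → stock rod 5 (new)  [load 85/115]
  110 → stock rod 6 (new)  [load 110/115]
6 stock rods opened.

6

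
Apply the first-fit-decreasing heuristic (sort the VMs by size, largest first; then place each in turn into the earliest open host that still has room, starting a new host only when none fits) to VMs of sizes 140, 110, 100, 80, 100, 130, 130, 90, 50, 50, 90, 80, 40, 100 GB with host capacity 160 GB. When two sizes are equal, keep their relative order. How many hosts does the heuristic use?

Sorted descending: 140, 130, 130, 110, 100, 100, 100, 90, 90, 80, 80, 50, 50, 40.
  140 → host 1 (new)  [load 140/160]
  130 → host 2 (new)  [load 130/160]
  130 → host 3 (new)  [load 130/160]
  110 → host 4 (new)  [load 110/160]
  100 → host 5 (new)  [load 100/160]
  100 → host 6 (new)  [load 100/160]
  100 → host 7 (new)  [load 100/160]
  90 → host 8 (new)  [load 90/160]
  90 → host 9 (new)  [load 90/160]
  80 → host 10 (new)  [load 80/160]
  80 → host 10  [load 160/160]
  50 → host 4  [load 160/160]
  50 → host 5  [load 150/160]
  40 → host 6  [load 140/160]
10 hosts opened.

10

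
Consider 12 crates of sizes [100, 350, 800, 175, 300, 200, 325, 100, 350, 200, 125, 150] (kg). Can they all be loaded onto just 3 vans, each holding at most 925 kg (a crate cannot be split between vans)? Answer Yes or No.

No

Total = 3175 kg; ⌈3175/925⌉ = 4.
At least 4 vans are required, but only 3 are allowed.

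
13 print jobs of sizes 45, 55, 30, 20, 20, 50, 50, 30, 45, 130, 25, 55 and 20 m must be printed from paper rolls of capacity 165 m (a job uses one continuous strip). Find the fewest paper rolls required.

Total = 130 + 55 + 55 + 50 + 50 + 45 + 45 + 30 + 30 + 25 + 20 + 20 + 20 = 575 m.
Lower bound: ⌈575/165⌉ = 4 paper rolls.
A packing using 4 paper rolls:
  roll 1: 130 + 30 = 160
  roll 2: 55 + 55 + 50 = 160
  roll 3: 50 + 45 + 45 + 25 = 165
  roll 4: 30 + 20 + 20 + 20 = 90
This matches the lower bound, so 4 is optimal.

4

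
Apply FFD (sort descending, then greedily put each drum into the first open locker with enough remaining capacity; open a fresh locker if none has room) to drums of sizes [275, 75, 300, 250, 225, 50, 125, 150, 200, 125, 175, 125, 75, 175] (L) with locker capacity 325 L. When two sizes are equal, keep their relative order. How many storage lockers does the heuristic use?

Sorted descending: 300, 275, 250, 225, 200, 175, 175, 150, 125, 125, 125, 75, 75, 50.
  300 → locker 1 (new)  [load 300/325]
  275 → locker 2 (new)  [load 275/325]
  250 → locker 3 (new)  [load 250/325]
  225 → locker 4 (new)  [load 225/325]
  200 → locker 5 (new)  [load 200/325]
  175 → locker 6 (new)  [load 175/325]
  175 → locker 7 (new)  [load 175/325]
  150 → locker 6  [load 325/325]
  125 → locker 5  [load 325/325]
  125 → locker 7  [load 300/325]
  125 → locker 8 (new)  [load 125/325]
  75 → locker 3  [load 325/325]
  75 → locker 4  [load 300/325]
  50 → locker 2  [load 325/325]
8 storage lockers opened.

8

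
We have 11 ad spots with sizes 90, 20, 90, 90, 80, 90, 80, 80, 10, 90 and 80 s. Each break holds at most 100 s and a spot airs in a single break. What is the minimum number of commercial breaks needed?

Total = 90 + 90 + 90 + 90 + 90 + 80 + 80 + 80 + 80 + 20 + 10 = 800 s.
Lower bound: ⌈800/100⌉ = 8 commercial breaks.
Also, 9 ad spots each exceed 50 s, and no two of those can share a break, so at least 9 commercial breaks are needed.
A packing using 9 commercial breaks:
  break 1: 90 + 10 = 100
  break 2: 90 = 90
  break 3: 90 = 90
  break 4: 90 = 90
  break 5: 90 = 90
  break 6: 80 + 20 = 100
  break 7: 80 = 80
  break 8: 80 = 80
  break 9: 80 = 80
This matches the lower bound, so 9 is optimal.

9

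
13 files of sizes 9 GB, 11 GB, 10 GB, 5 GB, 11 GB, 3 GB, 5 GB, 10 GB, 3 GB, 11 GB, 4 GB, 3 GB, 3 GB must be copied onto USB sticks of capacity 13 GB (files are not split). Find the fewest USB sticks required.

8

Total = 11 + 11 + 11 + 10 + 10 + 9 + 5 + 5 + 4 + 3 + 3 + 3 + 3 = 88 GB.
Lower bound: ⌈88/13⌉ = 7 USB sticks.
A packing using 8 USB sticks:
  USB stick 1: 11 = 11
  USB stick 2: 11 = 11
  USB stick 3: 11 = 11
  USB stick 4: 10 + 3 = 13
  USB stick 5: 10 + 3 = 13
  USB stick 6: 9 + 4 = 13
  USB stick 7: 5 + 5 + 3 = 13
  USB stick 8: 3 = 3
No arrangement into 7 USB sticks stays within capacity, so 8 is optimal.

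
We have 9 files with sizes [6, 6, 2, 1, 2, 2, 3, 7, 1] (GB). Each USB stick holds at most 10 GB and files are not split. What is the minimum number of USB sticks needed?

3

Total = 7 + 6 + 6 + 3 + 2 + 2 + 2 + 1 + 1 = 30 GB.
Lower bound: ⌈30/10⌉ = 3 USB sticks.
A packing using 3 USB sticks:
  USB stick 1: 7 + 3 = 10
  USB stick 2: 6 + 2 + 2 = 10
  USB stick 3: 6 + 2 + 1 + 1 = 10
This matches the lower bound, so 3 is optimal.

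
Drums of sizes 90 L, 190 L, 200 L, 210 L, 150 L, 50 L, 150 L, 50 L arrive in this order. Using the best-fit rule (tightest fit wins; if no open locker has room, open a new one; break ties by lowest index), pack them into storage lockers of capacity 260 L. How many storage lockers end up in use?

5

  90 → locker 1 (new)  [load 90/260]
  190 → locker 2 (new)  [load 190/260]
  200 → locker 3 (new)  [load 200/260]
  210 → locker 4 (new)  [load 210/260]
  150 → locker 1  [load 240/260]
  50 → locker 4  [load 260/260]
  150 → locker 5 (new)  [load 150/260]
  50 → locker 3  [load 250/260]
5 storage lockers opened.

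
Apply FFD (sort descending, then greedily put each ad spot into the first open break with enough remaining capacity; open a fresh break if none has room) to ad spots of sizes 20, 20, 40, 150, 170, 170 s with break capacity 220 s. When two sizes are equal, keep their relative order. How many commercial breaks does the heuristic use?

3

Sorted descending: 170, 170, 150, 40, 20, 20.
  170 → break 1 (new)  [load 170/220]
  170 → break 2 (new)  [load 170/220]
  150 → break 3 (new)  [load 150/220]
  40 → break 1  [load 210/220]
  20 → break 2  [load 190/220]
  20 → break 2  [load 210/220]
3 commercial breaks opened.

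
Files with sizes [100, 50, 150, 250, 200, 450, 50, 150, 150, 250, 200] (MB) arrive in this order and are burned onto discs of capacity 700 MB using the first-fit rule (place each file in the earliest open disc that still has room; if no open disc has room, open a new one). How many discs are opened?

  100 → disc 1 (new)  [load 100/700]
  50 → disc 1  [load 150/700]
  150 → disc 1  [load 300/700]
  250 → disc 1  [load 550/700]
  200 → disc 2 (new)  [load 200/700]
  450 → disc 2  [load 650/700]
  50 → disc 1  [load 600/700]
  150 → disc 3 (new)  [load 150/700]
  150 → disc 3  [load 300/700]
  250 → disc 3  [load 550/700]
  200 → disc 4 (new)  [load 200/700]
4 discs opened.

4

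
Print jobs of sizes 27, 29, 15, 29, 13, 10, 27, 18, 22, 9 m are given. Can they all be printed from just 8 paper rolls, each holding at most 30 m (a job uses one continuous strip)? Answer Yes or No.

Yes

A valid assignment using 8 paper rolls:
  roll 1: 29 = 29
  roll 2: 29 = 29
  roll 3: 27 = 27
  roll 4: 27 = 27
  roll 5: 22 = 22
  roll 6: 18 + 10 = 28
  roll 7: 15 + 13 = 28
  roll 8: 9 = 9
Every load is within 30 m, so 8 paper rolls suffice.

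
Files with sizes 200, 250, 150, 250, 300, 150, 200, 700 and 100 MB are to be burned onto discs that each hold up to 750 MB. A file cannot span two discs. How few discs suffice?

Total = 700 + 300 + 250 + 250 + 200 + 200 + 150 + 150 + 100 = 2300 MB.
Lower bound: ⌈2300/750⌉ = 4 discs.
A packing using 4 discs:
  disc 1: 700 = 700
  disc 2: 300 + 250 + 200 = 750
  disc 3: 250 + 200 + 150 + 150 = 750
  disc 4: 100 = 100
This matches the lower bound, so 4 is optimal.

4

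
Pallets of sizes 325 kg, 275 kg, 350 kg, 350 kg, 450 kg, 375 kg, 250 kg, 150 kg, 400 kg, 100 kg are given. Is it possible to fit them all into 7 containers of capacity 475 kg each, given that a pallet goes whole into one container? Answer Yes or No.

No

Total = 3025 kg; ⌈3025/475⌉ = 7.
8 pallets each exceed half the capacity and cannot share a container, forcing at least 8 containers.
At least 8 containers are required, but only 7 are allowed.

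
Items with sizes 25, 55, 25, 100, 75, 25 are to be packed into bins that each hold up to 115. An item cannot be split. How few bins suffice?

3

Total = 100 + 75 + 55 + 25 + 25 + 25 = 305.
Lower bound: ⌈305/115⌉ = 3 bins.
A packing using 3 bins:
  bin 1: 100 = 100
  bin 2: 75 + 25 = 100
  bin 3: 55 + 25 + 25 = 105
This matches the lower bound, so 3 is optimal.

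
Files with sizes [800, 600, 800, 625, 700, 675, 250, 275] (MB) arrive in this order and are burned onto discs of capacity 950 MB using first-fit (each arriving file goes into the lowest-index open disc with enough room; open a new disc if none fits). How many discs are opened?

6

  800 → disc 1 (new)  [load 800/950]
  600 → disc 2 (new)  [load 600/950]
  800 → disc 3 (new)  [load 800/950]
  625 → disc 4 (new)  [load 625/950]
  700 → disc 5 (new)  [load 700/950]
  675 → disc 6 (new)  [load 675/950]
  250 → disc 2  [load 850/950]
  275 → disc 4  [load 900/950]
6 discs opened.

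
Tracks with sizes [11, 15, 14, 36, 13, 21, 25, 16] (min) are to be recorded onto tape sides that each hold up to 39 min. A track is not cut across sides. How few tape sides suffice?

Total = 36 + 25 + 21 + 16 + 15 + 14 + 13 + 11 = 151 min.
Lower bound: ⌈151/39⌉ = 4 tape sides.
A packing using 4 tape sides:
  side 1: 36 = 36
  side 2: 25 + 14 = 39
  side 3: 21 + 16 = 37
  side 4: 15 + 13 + 11 = 39
This matches the lower bound, so 4 is optimal.

4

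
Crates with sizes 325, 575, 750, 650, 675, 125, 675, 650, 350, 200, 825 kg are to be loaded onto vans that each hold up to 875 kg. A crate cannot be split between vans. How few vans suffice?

Total = 825 + 750 + 675 + 675 + 650 + 650 + 575 + 350 + 325 + 200 + 125 = 5800 kg.
Lower bound: ⌈5800/875⌉ = 7 vans.
A packing using 8 vans:
  van 1: 825 = 825
  van 2: 750 + 125 = 875
  van 3: 675 + 200 = 875
  van 4: 675 = 675
  van 5: 650 = 650
  van 6: 650 = 650
  van 7: 575 = 575
  van 8: 350 + 325 = 675
No arrangement into 7 vans stays within capacity, so 8 is optimal.

8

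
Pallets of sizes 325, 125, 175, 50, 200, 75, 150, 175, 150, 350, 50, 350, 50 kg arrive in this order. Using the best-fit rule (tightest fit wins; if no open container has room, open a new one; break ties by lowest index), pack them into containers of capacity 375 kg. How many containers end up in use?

  325 → container 1 (new)  [load 325/375]
  125 → container 2 (new)  [load 125/375]
  175 → container 2  [load 300/375]
  50 → container 1  [load 375/375]
  200 → container 3 (new)  [load 200/375]
  75 → container 2  [load 375/375]
  150 → container 3  [load 350/375]
  175 → container 4 (new)  [load 175/375]
  150 → container 4  [load 325/375]
  350 → container 5 (new)  [load 350/375]
  50 → container 4  [load 375/375]
  350 → container 6 (new)  [load 350/375]
  50 → container 7 (new)  [load 50/375]
7 containers opened.

7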